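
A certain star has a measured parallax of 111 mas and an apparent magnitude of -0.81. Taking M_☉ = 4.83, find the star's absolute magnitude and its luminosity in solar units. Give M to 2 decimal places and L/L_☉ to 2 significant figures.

d = 1/p = 1000/111 mas = 9.009 pc
M = m − 5 log₁₀ d + 5 = -0.81 − 5·0.9547 + 5 = -0.583
M − M_☉ = -0.583 − 4.83 = -5.413
L/L_☉ = 10^(−0.4 × -5.413) = 146.3

M ≈ -0.58; L/L_☉ ≈ 150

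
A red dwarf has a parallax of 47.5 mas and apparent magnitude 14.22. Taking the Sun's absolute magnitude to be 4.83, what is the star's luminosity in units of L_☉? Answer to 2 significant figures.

d = 1/p = 1000/47.5 mas = 21.05 pc
M = m − 5 log₁₀ d + 5 = 14.22 − 5·1.3233 + 5 = 12.603
M − M_☉ = 12.603 − 4.83 = 7.773
L/L_☉ = 10^(−0.4 × 7.773) = 7.773×10^-4

L/L_☉ ≈ 7.8×10^-4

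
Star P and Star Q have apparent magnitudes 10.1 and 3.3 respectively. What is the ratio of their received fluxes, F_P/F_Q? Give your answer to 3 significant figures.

F_P/F_Q ≈ 1.91×10^-3

Δm = 10.1 − (3.3) = 6.8
Flux ratio = 10^(−0.4 Δm) = 10^(−0.4 × 6.8) = 10^-2.720 = 1.905×10^-3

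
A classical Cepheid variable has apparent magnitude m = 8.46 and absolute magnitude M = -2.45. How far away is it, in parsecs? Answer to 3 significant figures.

μ = m − M = 10.910
m − M = 5 log₁₀ d − 5
log₁₀ d = (m − M)/5 + 1 = 3.1820
d = 10^3.1820 = 1521 pc

d ≈ 1520 pc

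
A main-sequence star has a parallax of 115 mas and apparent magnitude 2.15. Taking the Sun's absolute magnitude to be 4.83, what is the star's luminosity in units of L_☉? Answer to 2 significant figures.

d = 1/p = 1000/115 mas = 8.696 pc
M = m − 5 log₁₀ d + 5 = 2.15 − 5·0.9393 + 5 = 2.453
M − M_☉ = 2.453 − 4.83 = -2.377
L/L_☉ = 10^(−0.4 × -2.377) = 8.925

L/L_☉ ≈ 8.9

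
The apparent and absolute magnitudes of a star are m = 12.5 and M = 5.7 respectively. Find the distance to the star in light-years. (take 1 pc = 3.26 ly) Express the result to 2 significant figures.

d ≈ 750 ly

μ = m − M = 6.800
m − M = 5 log₁₀ d − 5
log₁₀ d = (m − M)/5 + 1 = 2.3600
d = 10^2.3600 = 229.1 pc
= 746.8 ly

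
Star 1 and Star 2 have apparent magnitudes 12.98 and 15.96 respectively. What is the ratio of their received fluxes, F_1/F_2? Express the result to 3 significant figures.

F_1/F_2 ≈ 15.6

Magnitude difference = -2.98
Flux ratio = 10^(−0.4 Δm) = 10^(−0.4 × -2.98) = 10^1.192 = 15.56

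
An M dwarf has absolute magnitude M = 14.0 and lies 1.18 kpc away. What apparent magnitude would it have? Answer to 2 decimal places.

d = 1.18 kpc = 1180 pc
m = M + 5 log₁₀ d − 5 = 14.0 + 5·3.0719 − 5 = 24.359

m ≈ 24.36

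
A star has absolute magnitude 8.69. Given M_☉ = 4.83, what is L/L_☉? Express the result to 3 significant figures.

L/L_☉ ≈ 0.0286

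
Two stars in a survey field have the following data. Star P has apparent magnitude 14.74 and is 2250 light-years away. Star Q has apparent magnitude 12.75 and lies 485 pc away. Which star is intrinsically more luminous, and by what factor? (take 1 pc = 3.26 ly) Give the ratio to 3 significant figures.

Star Q is more luminous, by a factor of 3.09.

Star P: d = 2250 ly / 3.26 = 690.2 pc
Star P: M = m − 5 log₁₀ d + 5 = 14.74 − 5·2.8390 + 5 = 5.545
Star Q: M = m − 5 log₁₀ d + 5 = 12.75 − 5·2.6857 + 5 = 4.321
ΔM = M_P − M_Q = 5.545 − (4.321) = 1.224; smaller M is more luminous → Star Q.
L ratio = 10^(0.4 |ΔM|) = 10^0.490 = 3.087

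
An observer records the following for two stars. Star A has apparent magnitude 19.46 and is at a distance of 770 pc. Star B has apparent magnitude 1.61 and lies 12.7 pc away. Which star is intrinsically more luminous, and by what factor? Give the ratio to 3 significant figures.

Star B is more luminous, by a factor of 3760.

Star A: M = m − 5 log₁₀ d + 5 = 19.46 − 5·2.8865 + 5 = 10.028
Star B: M = m − 5 log₁₀ d + 5 = 1.61 − 5·1.1038 + 5 = 1.091
ΔM = M_A − M_B = 10.028 − (1.091) = 8.937; smaller M is more luminous → Star B.
L ratio = 10^(0.4 |ΔM|) = 10^3.575 = 3755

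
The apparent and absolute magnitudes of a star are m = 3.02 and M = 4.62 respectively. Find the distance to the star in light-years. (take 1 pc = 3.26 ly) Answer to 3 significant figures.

Distance modulus: m − M = 3.02 − (4.62) = -1.600
m − M = 5 log₁₀ d − 5
log₁₀ d = (m − M)/5 + 1 = 0.6800
d = 10^0.6800 = 4.786 pc
= 15.60 ly

d ≈ 15.6 ly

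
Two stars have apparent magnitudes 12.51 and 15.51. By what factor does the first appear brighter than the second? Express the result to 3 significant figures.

15.8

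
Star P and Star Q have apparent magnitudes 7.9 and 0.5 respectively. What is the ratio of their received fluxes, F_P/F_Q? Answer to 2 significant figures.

F_P/F_Q ≈ 1.1×10^-3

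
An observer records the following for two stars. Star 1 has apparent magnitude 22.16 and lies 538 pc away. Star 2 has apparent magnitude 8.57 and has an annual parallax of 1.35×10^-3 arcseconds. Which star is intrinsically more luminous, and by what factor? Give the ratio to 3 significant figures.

Star 2 is more luminous, by a factor of 517000.

Star 1: M = m − 5 log₁₀ d + 5 = 22.16 − 5·2.7308 + 5 = 13.506
Star 2: d = 1/p = 1/1.35×10^-3″ = 740.7 pc
Star 2: M = m − 5 log₁₀ d + 5 = 8.57 − 5·2.8697 + 5 = -0.778
ΔM = M_1 − M_2 = 13.506 − (-0.778) = 14.284; smaller M is more luminous → Star 2.
L ratio = 10^(0.4 |ΔM|) = 10^5.714 = 517300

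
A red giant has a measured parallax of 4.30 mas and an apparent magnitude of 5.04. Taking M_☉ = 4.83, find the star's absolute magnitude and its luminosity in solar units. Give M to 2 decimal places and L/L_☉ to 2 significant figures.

M ≈ -1.79; L/L_☉ ≈ 450

d = 1/p = 1000/4.30 mas = 232.6 pc
M = m − 5 log₁₀ d + 5 = 5.04 − 5·2.3665 + 5 = -1.793
M − M_☉ = -1.793 − 4.83 = -6.623
L/L_☉ = 10^(−0.4 × -6.623) = 445.7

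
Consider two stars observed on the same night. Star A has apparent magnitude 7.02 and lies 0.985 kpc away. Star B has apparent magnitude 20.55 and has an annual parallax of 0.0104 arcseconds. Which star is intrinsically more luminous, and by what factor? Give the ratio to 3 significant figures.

Star A is more luminous, by a factor of 2.71×10^7.

Star A: d = 0.985 kpc = 985.0 pc
Star A: M = m − 5 log₁₀ d + 5 = 7.02 − 5·2.9934 + 5 = -2.947
Star B: d = 1/p = 1/0.0104″ = 96.15 pc
Star B: M = m − 5 log₁₀ d + 5 = 20.55 − 5·1.9830 + 5 = 15.635
ΔM = M_A − M_B = -2.947 − (15.635) = -18.582; smaller M is more luminous → Star A.
L ratio = 10^(0.4 |ΔM|) = 10^7.433 = 2.710×10^7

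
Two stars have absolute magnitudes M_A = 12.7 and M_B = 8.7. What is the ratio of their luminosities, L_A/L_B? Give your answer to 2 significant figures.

L_A/L_B ≈ 0.025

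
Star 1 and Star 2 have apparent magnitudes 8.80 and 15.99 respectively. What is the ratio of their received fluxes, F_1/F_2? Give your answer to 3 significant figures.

F_1/F_2 ≈ 752

Δm = 8.80 − (15.99) = -7.19
Flux ratio = 10^(−0.4 Δm) = 10^(−0.4 × -7.19) = 10^2.876 = 751.6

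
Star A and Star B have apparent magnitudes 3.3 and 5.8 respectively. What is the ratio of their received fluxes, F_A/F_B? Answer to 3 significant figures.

F_A/F_B ≈ 10.0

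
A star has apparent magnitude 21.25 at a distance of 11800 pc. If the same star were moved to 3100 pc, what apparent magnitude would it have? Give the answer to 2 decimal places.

Flux ∝ 1/d², so Δm = 5 log₁₀(d₂/d₁) = 5 log₁₀(3100/11800) = -2.903
m₂ = m₁ + Δm = 21.25 + (-2.903) = 18.347

m ≈ 18.35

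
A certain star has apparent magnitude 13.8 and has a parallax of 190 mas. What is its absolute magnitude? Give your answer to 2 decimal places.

p = 190 mas = 0.190″ → d = 1/p = 5.263 pc
5 log₁₀(d/10 pc) = 5 log₁₀(5.263) − 5 = -1.394
M = m − 5 log₁₀(d/10) = 13.8 + 1.394 = 15.194

M ≈ 15.19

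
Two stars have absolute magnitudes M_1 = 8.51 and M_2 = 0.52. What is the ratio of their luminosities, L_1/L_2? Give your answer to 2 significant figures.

L_1/L_2 ≈ 6.4×10^-4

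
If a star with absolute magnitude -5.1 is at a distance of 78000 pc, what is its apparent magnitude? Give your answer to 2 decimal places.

m ≈ 14.36

m = M + 5 log₁₀ d − 5 = -5.1 + 5·4.8921 − 5 = 14.360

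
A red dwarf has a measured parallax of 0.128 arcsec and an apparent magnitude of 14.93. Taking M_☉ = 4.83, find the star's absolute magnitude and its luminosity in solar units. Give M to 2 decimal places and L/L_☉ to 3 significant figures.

M ≈ 15.47; L/L_☉ ≈ 5.57×10^-5

d = 1/p = 1/0.128″ = 7.812 pc
M = m − 5 log₁₀ d + 5 = 14.93 − 5·0.8928 + 5 = 15.466
M − M_☉ = 15.466 − 4.83 = 10.636
L/L_☉ = 10^(−0.4 × 10.636) = 5.566×10^-5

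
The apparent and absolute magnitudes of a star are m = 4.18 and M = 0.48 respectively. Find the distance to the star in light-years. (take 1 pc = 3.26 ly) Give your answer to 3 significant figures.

d ≈ 179 ly

μ = m − M = 3.700
m − M = 5 log₁₀ d − 5
log₁₀ d = (m − M)/5 + 1 = 1.7400
d = 10^1.7400 = 54.95 pc
= 179.2 ly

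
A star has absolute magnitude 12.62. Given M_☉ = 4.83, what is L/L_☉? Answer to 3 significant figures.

L/L_☉ ≈ 7.66×10^-4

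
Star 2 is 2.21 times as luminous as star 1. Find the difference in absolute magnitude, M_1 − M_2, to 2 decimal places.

Pogson: ΔM = −2.5 log₁₀(ratio) = −2.5 log₁₀(2.21) = −2.5 × 0.3444 = -0.861
Star 2 is brighter so has the smaller magnitude: M_1 − M_2 is positive.

M_1 − M_2 ≈ 0.86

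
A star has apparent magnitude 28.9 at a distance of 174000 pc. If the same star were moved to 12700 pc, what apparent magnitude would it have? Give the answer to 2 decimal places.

m ≈ 23.22

Flux ∝ 1/d², so Δm = 5 log₁₀(d₂/d₁) = 5 log₁₀(12700/174000) = -5.684
m₂ = m₁ + Δm = 28.9 + (-5.684) = 23.216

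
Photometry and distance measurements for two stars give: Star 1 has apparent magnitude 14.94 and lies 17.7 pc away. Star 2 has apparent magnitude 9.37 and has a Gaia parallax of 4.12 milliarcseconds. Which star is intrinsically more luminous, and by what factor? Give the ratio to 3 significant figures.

Star 2 is more luminous, by a factor of 31800.

Star 1: M = m − 5 log₁₀ d + 5 = 14.94 − 5·1.2480 + 5 = 13.700
Star 2: p = 4.12 mas = 4.12×10^-3″ → d = 1/p = 242.7 pc
Star 2: M = m − 5 log₁₀ d + 5 = 9.37 − 5·2.3851 + 5 = 2.444
ΔM = M_1 − M_2 = 13.700 − (2.444) = 11.256; smaller M is more luminous → Star 2.
L ratio = 10^(0.4 |ΔM|) = 10^4.502 = 31790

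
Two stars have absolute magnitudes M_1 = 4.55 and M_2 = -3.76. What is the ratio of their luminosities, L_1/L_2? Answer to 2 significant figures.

ΔM = M_1 − M_2 = 8.31
L_1/L_2 = 10^(−0.4 ΔM) = 10^-3.324 = 4.742×10^-4

L_1/L_2 ≈ 4.7×10^-4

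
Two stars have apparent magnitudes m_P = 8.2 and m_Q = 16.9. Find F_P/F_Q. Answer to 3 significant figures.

F_P/F_Q ≈ 3020

Magnitude difference = -8.7
Flux ratio = 10^(−0.4 Δm) = 10^(−0.4 × -8.7) = 10^3.480 = 3020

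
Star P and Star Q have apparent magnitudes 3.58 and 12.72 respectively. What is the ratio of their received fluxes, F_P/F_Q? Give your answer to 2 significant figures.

F_P/F_Q ≈ 4500

Magnitude difference = -9.14
Flux ratio = 10^(−0.4 Δm) = 10^(−0.4 × -9.14) = 10^3.656 = 4529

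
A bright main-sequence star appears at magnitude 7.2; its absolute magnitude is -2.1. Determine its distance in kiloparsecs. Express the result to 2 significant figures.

Distance modulus: m − M = 7.2 − (-2.1) = 9.300
m − M = 5 log₁₀ d − 5
log₁₀ d = (m − M)/5 + 1 = 2.8600
d = 10^2.8600 = 724.4 pc
= 0.7244 kpc

d ≈ 0.72 kpc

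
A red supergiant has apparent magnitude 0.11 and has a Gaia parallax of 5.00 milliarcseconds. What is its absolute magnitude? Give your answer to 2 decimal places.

M ≈ -6.40

p = 5.00 mas = 5.00×10^-3″ → d = 1/p = 200.0 pc
5 log₁₀(d/10 pc) = 5 log₁₀(200.0) − 5 = 6.505
M = m − 5 log₁₀(d/10) = 0.11 − 6.505 = -6.395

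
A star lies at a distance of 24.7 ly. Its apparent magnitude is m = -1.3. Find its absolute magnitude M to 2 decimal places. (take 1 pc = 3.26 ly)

M ≈ -0.70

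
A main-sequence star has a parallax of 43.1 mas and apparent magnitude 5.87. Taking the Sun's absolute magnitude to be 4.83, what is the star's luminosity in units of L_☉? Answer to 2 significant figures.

d = 1/p = 1000/43.1 mas = 23.20 pc
M = m − 5 log₁₀ d + 5 = 5.87 − 5·1.3655 + 5 = 4.042
M − M_☉ = 4.042 − 4.83 = -0.788
L/L_☉ = 10^(−0.4 × -0.788) = 2.066

L/L_☉ ≈ 2.1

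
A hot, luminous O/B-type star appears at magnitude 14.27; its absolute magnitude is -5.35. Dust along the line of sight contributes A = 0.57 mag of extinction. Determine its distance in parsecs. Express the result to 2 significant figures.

d ≈ 65000 pc

m − M = 5 log₁₀(d/10 pc) + A  ⇒  14.27 − (-5.35) − 0.57 = 5 log₁₀(d/10)
19.050 = 5 log₁₀(d/10)
log₁₀ d = (m − M − A)/5 + 1 = 4.8100
d = 10^4.8100 = 64570 pc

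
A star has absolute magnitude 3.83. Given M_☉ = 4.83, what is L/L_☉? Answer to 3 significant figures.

L/L_☉ ≈ 2.51

M − M_☉ = 3.83 − 4.83 = -1.000
L/L_☉ = 10^(−0.4 (M − M_☉)) = 10^0.400 = 2.512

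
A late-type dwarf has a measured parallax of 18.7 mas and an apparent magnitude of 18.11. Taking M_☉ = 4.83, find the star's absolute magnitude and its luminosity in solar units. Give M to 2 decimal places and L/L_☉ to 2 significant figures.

M ≈ 14.47; L/L_☉ ≈ 1.4×10^-4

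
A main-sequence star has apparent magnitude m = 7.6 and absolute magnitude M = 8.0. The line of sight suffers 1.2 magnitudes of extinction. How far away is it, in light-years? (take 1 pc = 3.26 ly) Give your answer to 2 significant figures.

d ≈ 16 ly

m − M = 5 log₁₀(d/10 pc) + A  ⇒  7.6 − (8.0) − 1.2 = 5 log₁₀(d/10)
-1.600 = 5 log₁₀(d/10)
log₁₀ d = (m − M − A)/5 + 1 = 0.6800
d = 10^0.6800 = 4.786 pc
= 15.60 ly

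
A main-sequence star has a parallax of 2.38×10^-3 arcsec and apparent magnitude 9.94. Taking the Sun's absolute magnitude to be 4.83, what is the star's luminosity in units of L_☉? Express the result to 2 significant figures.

L/L_☉ ≈ 16

d = 1/p = 1/2.38×10^-3″ = 420.2 pc
M = m − 5 log₁₀ d + 5 = 9.94 − 5·2.6234 + 5 = 1.823
M − M_☉ = 1.823 − 4.83 = -3.007
L/L_☉ = 10^(−0.4 × -3.007) = 15.95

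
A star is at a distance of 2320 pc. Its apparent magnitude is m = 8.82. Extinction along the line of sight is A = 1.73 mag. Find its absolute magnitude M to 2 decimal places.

5 log₁₀(d/10 pc) = 5 log₁₀(2320) − 5 = 11.827
M = m − 5 log₁₀(d/10) − A = 8.82 − 11.827 − 1.73 = -4.737

M ≈ -4.74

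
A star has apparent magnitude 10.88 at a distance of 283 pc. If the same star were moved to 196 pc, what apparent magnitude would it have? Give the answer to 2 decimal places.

m ≈ 10.08

Flux ∝ 1/d², so Δm = 5 log₁₀(d₂/d₁) = 5 log₁₀(196/283) = -0.798
m₂ = m₁ + Δm = 10.88 + (-0.798) = 10.082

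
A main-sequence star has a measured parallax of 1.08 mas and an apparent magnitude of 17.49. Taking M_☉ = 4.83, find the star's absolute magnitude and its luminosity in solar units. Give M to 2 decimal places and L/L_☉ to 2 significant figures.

d = 1/p = 1000/1.08 mas = 925.9 pc
M = m − 5 log₁₀ d + 5 = 17.49 − 5·2.9666 + 5 = 7.657
M − M_☉ = 7.657 − 4.83 = 2.827
L/L_☉ = 10^(−0.4 × 2.827) = 0.07399

M ≈ 7.66; L/L_☉ ≈ 0.074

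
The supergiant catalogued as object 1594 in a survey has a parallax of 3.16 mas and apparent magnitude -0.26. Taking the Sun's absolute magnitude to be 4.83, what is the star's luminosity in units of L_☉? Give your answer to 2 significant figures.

d = 1/p = 1000/3.16 mas = 316.5 pc
M = m − 5 log₁₀ d + 5 = -0.26 − 5·2.5003 + 5 = -7.762
M − M_☉ = -7.762 − 4.83 = -12.592
L/L_☉ = 10^(−0.4 × -12.592) = 108800

L/L_☉ ≈ 110000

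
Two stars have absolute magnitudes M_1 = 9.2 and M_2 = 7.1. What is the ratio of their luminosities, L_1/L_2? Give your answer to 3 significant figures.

ΔM = M_1 − M_2 = 2.1
L_1/L_2 = 10^(−0.4 ΔM) = 10^-0.840 = 0.1445

L_1/L_2 ≈ 0.145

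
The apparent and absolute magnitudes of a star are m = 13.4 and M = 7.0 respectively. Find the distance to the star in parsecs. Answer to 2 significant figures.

d ≈ 190 pc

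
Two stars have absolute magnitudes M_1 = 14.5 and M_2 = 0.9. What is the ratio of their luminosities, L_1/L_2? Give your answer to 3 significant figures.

L_1/L_2 ≈ 3.63×10^-6

ΔM = M_1 − M_2 = 13.6
L_1/L_2 = 10^(−0.4 ΔM) = 10^-5.440 = 3.631×10^-6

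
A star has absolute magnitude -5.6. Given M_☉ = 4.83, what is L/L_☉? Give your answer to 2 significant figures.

M − M_☉ = -5.6 − 4.83 = -10.430
L/L_☉ = 10^(−0.4 (M − M_☉)) = 10^4.172 = 14860

L/L_☉ ≈ 15000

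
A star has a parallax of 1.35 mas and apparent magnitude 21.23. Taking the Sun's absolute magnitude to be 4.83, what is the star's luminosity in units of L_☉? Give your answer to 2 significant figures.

d = 1/p = 1000/1.35 mas = 740.7 pc
M = m − 5 log₁₀ d + 5 = 21.23 − 5·2.8697 + 5 = 11.882
M − M_☉ = 11.882 − 4.83 = 7.052
L/L_☉ = 10^(−0.4 × 7.052) = 1.511×10^-3

L/L_☉ ≈ 1.5×10^-3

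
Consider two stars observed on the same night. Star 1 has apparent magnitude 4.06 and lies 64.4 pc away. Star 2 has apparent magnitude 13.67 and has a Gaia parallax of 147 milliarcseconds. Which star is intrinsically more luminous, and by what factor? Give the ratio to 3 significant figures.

Star 1 is more luminous, by a factor of 626000.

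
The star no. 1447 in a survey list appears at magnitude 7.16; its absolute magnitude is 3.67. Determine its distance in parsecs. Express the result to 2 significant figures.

d ≈ 50 pc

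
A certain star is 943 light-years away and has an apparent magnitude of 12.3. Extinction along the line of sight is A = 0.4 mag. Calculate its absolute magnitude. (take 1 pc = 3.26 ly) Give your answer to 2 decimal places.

d = 943 ly / 3.26 = 289.3 pc
5 log₁₀(d/10 pc) = 5 log₁₀(289.3) − 5 = 7.306
M = m − 5 log₁₀(d/10) − A = 12.3 − 7.306 − 0.4 = 4.594

M ≈ 4.59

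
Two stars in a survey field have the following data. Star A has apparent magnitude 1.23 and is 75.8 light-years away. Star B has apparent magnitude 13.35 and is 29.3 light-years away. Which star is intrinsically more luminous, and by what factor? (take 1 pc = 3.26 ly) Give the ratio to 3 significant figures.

Star A: d = 75.8 ly / 3.26 = 23.25 pc
Star A: M = m − 5 log₁₀ d + 5 = 1.23 − 5·1.3665 + 5 = -0.602
Star B: d = 29.3 ly / 3.26 = 8.988 pc
Star B: M = m − 5 log₁₀ d + 5 = 13.35 − 5·0.9537 + 5 = 13.582
ΔM = M_A − M_B = -0.602 − (13.582) = -14.184; smaller M is more luminous → Star A.
L ratio = 10^(0.4 |ΔM|) = 10^5.674 = 471600

Star A is more luminous, by a factor of 472000.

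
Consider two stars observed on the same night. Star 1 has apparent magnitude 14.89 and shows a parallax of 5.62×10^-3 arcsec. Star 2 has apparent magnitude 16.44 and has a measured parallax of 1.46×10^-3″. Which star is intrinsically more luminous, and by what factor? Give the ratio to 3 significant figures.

Star 1: d = 1/p = 1/5.62×10^-3″ = 177.9 pc
Star 1: M = m − 5 log₁₀ d + 5 = 14.89 − 5·2.2503 + 5 = 8.639
Star 2: d = 1/p = 1/1.46×10^-3″ = 684.9 pc
Star 2: M = m − 5 log₁₀ d + 5 = 16.44 − 5·2.8356 + 5 = 7.262
ΔM = M_1 − M_2 = 8.639 − (7.262) = 1.377; smaller M is more luminous → Star 2.
L ratio = 10^(0.4 |ΔM|) = 10^0.551 = 3.554

Star 2 is more luminous, by a factor of 3.55.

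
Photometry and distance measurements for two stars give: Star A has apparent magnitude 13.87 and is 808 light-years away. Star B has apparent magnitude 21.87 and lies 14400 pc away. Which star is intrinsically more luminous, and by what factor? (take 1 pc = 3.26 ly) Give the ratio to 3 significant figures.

Star B is more luminous, by a factor of 2.13.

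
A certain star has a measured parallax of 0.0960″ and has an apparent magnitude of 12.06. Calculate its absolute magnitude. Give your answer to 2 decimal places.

M ≈ 11.97

d = 1/p = 1/0.0960″ = 10.42 pc
5 log₁₀(d/10 pc) = 5 log₁₀(10.42) − 5 = 0.089
M = m − 5 log₁₀(d/10) = 12.06 − 0.089 = 11.971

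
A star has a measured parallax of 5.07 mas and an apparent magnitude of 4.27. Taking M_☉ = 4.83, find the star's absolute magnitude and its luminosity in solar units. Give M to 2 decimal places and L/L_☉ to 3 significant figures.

M ≈ -2.20; L/L_☉ ≈ 652

d = 1/p = 1000/5.07 mas = 197.2 pc
M = m − 5 log₁₀ d + 5 = 4.27 − 5·2.2950 + 5 = -2.205
M − M_☉ = -2.205 − 4.83 = -7.035
L/L_☉ = 10^(−0.4 × -7.035) = 651.6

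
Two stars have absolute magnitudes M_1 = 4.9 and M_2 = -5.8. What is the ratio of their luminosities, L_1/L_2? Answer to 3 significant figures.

ΔM = M_1 − M_2 = 10.7
L_1/L_2 = 10^(−0.4 ΔM) = 10^-4.280 = 5.248×10^-5

L_1/L_2 ≈ 5.25×10^-5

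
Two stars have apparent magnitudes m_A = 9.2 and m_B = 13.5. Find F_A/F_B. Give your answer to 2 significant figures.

F_A/F_B ≈ 52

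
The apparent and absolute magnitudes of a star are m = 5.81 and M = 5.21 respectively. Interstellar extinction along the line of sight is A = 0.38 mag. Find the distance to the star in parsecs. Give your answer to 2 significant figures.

d ≈ 11 pc

m − M = 5 log₁₀(d/10 pc) + A  ⇒  5.81 − (5.21) − 0.38 = 5 log₁₀(d/10)
0.220 = 5 log₁₀(d/10)
log₁₀ d = (m − M − A)/5 + 1 = 1.0440
d = 10^1.0440 = 11.07 pc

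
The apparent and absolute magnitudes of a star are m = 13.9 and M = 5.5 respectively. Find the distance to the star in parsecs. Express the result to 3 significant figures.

d ≈ 479 pc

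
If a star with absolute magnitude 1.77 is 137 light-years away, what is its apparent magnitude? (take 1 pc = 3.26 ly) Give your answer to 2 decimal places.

m ≈ 4.89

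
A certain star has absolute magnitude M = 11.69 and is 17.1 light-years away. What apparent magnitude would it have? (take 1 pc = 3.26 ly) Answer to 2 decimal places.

m ≈ 10.29

d = 17.1 ly / 3.26 = 5.245 pc
m = M + 5 log₁₀ d − 5 = 11.69 + 5·0.7198 − 5 = 10.289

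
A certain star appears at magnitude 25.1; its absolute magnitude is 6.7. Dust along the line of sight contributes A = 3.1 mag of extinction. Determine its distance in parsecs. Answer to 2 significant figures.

d ≈ 11000 pc

m − M = 5 log₁₀(d/10 pc) + A  ⇒  25.1 − (6.7) − 3.1 = 5 log₁₀(d/10)
15.300 = 5 log₁₀(d/10)
log₁₀ d = (m − M − A)/5 + 1 = 4.0600
d = 10^4.0600 = 11480 pc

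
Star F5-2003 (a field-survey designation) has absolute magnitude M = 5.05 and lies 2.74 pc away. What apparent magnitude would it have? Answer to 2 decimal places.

m = M + 5 log₁₀ d − 5 = 5.05 + 5·0.4378 − 5 = 2.239

m ≈ 2.24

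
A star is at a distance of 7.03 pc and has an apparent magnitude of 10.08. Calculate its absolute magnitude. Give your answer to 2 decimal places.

5 log₁₀(d/10 pc) = 5 log₁₀(7.030) − 5 = -0.765
M = m − 5 log₁₀(d/10) = 10.08 + 0.765 = 10.845

M ≈ 10.85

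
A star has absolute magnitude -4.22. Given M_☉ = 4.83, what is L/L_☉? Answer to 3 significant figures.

L/L_☉ ≈ 4170

M − M_☉ = -4.22 − 4.83 = -9.050
L/L_☉ = 10^(−0.4 (M − M_☉)) = 10^3.620 = 4169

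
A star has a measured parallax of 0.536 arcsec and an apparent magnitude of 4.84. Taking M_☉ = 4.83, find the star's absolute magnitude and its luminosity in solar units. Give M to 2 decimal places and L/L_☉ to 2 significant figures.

M ≈ 8.49; L/L_☉ ≈ 0.034

d = 1/p = 1/0.536″ = 1.866 pc
M = m − 5 log₁₀ d + 5 = 4.84 − 5·0.2708 + 5 = 8.486
M − M_☉ = 8.486 − 4.83 = 3.656
L/L_☉ = 10^(−0.4 × 3.656) = 0.03449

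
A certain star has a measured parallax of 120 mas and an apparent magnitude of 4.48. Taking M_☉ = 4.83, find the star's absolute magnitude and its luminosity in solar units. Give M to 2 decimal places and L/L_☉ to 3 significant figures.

M ≈ 4.88; L/L_☉ ≈ 0.959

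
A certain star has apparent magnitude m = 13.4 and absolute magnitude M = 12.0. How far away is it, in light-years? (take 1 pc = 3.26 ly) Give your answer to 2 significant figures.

Distance modulus: m − M = 13.4 − (12.0) = 1.400
m − M = 5 log₁₀ d − 5
log₁₀ d = (m − M)/5 + 1 = 1.2800
d = 10^1.2800 = 19.05 pc
= 62.12 ly

d ≈ 62 ly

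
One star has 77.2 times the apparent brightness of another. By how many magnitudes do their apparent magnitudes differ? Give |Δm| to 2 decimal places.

|Δm| ≈ 4.72

Pogson: Δm = −2.5 log₁₀(ratio) = −2.5 log₁₀(77.2) = −2.5 × 1.8876 = -4.719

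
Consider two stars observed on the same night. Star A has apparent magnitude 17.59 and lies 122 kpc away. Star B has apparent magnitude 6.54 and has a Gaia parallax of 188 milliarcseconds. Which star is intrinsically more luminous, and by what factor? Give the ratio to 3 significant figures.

Star A is more luminous, by a factor of 20000.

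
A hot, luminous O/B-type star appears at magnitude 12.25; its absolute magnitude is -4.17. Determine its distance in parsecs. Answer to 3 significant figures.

μ = m − M = 16.420
m − M = 5 log₁₀ d − 5
log₁₀ d = (m − M)/5 + 1 = 4.2840
d = 10^4.2840 = 19230 pc

d ≈ 19200 pc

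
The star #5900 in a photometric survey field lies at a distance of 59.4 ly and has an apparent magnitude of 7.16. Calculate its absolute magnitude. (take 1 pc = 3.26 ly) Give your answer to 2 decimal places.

d = 59.4 ly / 3.26 = 18.22 pc
5 log₁₀(d/10 pc) = 5 log₁₀(18.22) − 5 = 1.303
M = m − 5 log₁₀(d/10) = 7.16 − 1.303 = 5.857

M ≈ 5.86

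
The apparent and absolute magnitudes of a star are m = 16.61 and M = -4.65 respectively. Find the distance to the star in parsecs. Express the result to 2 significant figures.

Distance modulus: m − M = 16.61 − (-4.65) = 21.260
m − M = 5 log₁₀ d − 5
log₁₀ d = (m − M)/5 + 1 = 5.2520
d = 10^5.2520 = 178600 pc

d ≈ 180000 pc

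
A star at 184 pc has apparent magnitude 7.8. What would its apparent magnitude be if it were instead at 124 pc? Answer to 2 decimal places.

m ≈ 6.94

Flux ∝ 1/d², so Δm = 5 log₁₀(d₂/d₁) = 5 log₁₀(124/184) = -0.857
m₂ = m₁ + Δm = 7.8 + (-0.857) = 6.943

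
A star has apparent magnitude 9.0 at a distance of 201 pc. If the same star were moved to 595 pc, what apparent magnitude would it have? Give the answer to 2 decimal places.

Flux ∝ 1/d², so Δm = 5 log₁₀(d₂/d₁) = 5 log₁₀(595/201) = 2.357
m₂ = m₁ + Δm = 9.0 + (2.357) = 11.357

m ≈ 11.36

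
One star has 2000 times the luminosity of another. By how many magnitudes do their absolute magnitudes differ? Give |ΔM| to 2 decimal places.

|ΔM| ≈ 8.25

Pogson: ΔM = −2.5 log₁₀(ratio) = −2.5 log₁₀(2000) = −2.5 × 3.3010 = -8.253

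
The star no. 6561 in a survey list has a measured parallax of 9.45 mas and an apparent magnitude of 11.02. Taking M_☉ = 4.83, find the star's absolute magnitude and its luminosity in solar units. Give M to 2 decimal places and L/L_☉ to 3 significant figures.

d = 1/p = 1000/9.45 mas = 105.8 pc
M = m − 5 log₁₀ d + 5 = 11.02 − 5·2.0246 + 5 = 5.897
M − M_☉ = 5.897 − 4.83 = 1.067
L/L_☉ = 10^(−0.4 × 1.067) = 0.3742

M ≈ 5.90; L/L_☉ ≈ 0.374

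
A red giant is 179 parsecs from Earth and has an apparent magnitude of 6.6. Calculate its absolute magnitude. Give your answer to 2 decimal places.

M ≈ 0.34

5 log₁₀(d/10 pc) = 5 log₁₀(179.0) − 5 = 6.264
M = m − 5 log₁₀(d/10) = 6.6 − 6.264 = 0.336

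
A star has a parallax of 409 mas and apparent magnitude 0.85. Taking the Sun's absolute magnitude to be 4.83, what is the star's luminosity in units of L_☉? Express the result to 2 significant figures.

d = 1/p = 1000/409 mas = 2.445 pc
M = m − 5 log₁₀ d + 5 = 0.85 − 5·0.3883 + 5 = 3.909
M − M_☉ = 3.909 − 4.83 = -0.921
L/L_☉ = 10^(−0.4 × -0.921) = 2.336

L/L_☉ ≈ 2.3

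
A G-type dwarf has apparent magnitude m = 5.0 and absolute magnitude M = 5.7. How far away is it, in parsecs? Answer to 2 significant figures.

Distance modulus: m − M = 5.0 − (5.7) = -0.700
m − M = 5 log₁₀ d − 5
log₁₀ d = (m − M)/5 + 1 = 0.8600
d = 10^0.8600 = 7.244 pc

d ≈ 7.2 pc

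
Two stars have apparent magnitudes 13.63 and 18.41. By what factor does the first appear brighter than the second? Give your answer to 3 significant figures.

81.7

Δm = 13.63 − (18.41) = -4.78
Flux ratio = 10^(−0.4 Δm) = 10^(−0.4 × -4.78) = 10^1.912 = 81.66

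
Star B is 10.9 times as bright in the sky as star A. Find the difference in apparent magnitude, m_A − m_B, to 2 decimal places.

m_A − m_B ≈ 2.59

Pogson: Δm = −2.5 log₁₀(ratio) = −2.5 log₁₀(10.9) = −2.5 × 1.0374 = -2.594
Star B is brighter so has the smaller magnitude: m_A − m_B is positive.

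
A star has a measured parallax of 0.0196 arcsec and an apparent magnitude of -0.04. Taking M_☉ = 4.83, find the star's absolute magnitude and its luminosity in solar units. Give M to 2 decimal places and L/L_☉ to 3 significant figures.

M ≈ -3.58; L/L_☉ ≈ 2310

d = 1/p = 1/0.0196″ = 51.02 pc
M = m − 5 log₁₀ d + 5 = -0.04 − 5·1.7077 + 5 = -3.579
M − M_☉ = -3.579 − 4.83 = -8.409
L/L_☉ = 10^(−0.4 × -8.409) = 2309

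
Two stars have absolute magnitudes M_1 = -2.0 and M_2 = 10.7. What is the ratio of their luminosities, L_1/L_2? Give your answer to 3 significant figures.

ΔM = M_1 − M_2 = -12.7
L_1/L_2 = 10^(−0.4 ΔM) = 10^5.080 = 120200

L_1/L_2 ≈ 120000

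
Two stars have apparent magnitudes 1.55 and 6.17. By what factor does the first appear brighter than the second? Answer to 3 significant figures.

Magnitude difference = -4.62
Flux ratio = 10^(−0.4 Δm) = 10^(−0.4 × -4.62) = 10^1.848 = 70.47

70.5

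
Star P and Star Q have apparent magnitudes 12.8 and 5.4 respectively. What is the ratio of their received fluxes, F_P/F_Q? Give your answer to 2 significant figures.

Δm = 12.8 − (5.4) = 7.4
Flux ratio = 10^(−0.4 Δm) = 10^(−0.4 × 7.4) = 10^-2.960 = 1.096×10^-3

F_P/F_Q ≈ 1.1×10^-3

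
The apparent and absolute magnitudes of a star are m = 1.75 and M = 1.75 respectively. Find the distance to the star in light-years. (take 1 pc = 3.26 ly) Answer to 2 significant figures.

Distance modulus: m − M = 1.75 − (1.75) = 0.000
m − M = 5 log₁₀ d − 5
log₁₀ d = (m − M)/5 + 1 = 1.0000
d = 10^1.0000 = 10.00 pc
= 32.60 ly

d ≈ 33 ly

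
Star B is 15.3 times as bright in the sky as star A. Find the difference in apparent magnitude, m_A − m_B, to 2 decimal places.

Pogson: Δm = −2.5 log₁₀(ratio) = −2.5 log₁₀(15.3) = −2.5 × 1.1847 = -2.962
Star B is brighter so has the smaller magnitude: m_A − m_B is positive.

m_A − m_B ≈ 2.96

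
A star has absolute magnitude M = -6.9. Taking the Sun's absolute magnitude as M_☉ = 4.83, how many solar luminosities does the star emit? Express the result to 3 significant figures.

L/L_☉ ≈ 49200

M − M_☉ = -6.9 − 4.83 = -11.730
L/L_☉ = 10^(−0.4 (M − M_☉)) = 10^4.692 = 49200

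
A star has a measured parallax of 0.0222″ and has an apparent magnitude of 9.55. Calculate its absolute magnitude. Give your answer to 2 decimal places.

M ≈ 6.28

d = 1/p = 1/0.0222″ = 45.05 pc
5 log₁₀(d/10 pc) = 5 log₁₀(45.05) − 5 = 3.268
M = m − 5 log₁₀(d/10) = 9.55 − 3.268 = 6.282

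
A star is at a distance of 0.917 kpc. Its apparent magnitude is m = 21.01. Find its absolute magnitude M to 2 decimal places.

M ≈ 11.20

d = 0.917 kpc = 917.0 pc
5 log₁₀(d/10 pc) = 5 log₁₀(917.0) − 5 = 9.812
M = m − 5 log₁₀(d/10) = 21.01 − 9.812 = 11.198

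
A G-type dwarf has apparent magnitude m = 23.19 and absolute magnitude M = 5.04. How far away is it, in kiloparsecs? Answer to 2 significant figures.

Distance modulus: m − M = 23.19 − (5.04) = 18.150
m − M = 5 log₁₀ d − 5
log₁₀ d = (m − M)/5 + 1 = 4.6300
d = 10^4.6300 = 42660 pc
= 42.66 kpc

d ≈ 43 kpc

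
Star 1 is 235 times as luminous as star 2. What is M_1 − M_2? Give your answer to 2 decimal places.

Pogson: ΔM = −2.5 log₁₀(ratio) = −2.5 log₁₀(235) = −2.5 × 2.3711 = -5.928
Star 1 is brighter, so it has the smaller magnitude: the difference is negative.

M_1 − M_2 ≈ -5.93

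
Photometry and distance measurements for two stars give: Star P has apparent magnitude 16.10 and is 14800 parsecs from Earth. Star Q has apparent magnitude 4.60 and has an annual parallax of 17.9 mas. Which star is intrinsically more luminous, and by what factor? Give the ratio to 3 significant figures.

Star P is more luminous, by a factor of 1.76.

Star P: M = m − 5 log₁₀ d + 5 = 16.10 − 5·4.1703 + 5 = 0.249
Star Q: p = 17.9 mas = 0.0179″ → d = 1/p = 55.87 pc
Star Q: M = m − 5 log₁₀ d + 5 = 4.60 − 5·1.7471 + 5 = 0.864
ΔM = M_P − M_Q = 0.249 − (0.864) = -0.616; smaller M is more luminous → Star P.
L ratio = 10^(0.4 |ΔM|) = 10^0.246 = 1.763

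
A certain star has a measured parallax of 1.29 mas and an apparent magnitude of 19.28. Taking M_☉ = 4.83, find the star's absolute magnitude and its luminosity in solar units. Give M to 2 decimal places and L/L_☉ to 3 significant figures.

d = 1/p = 1000/1.29 mas = 775.2 pc
M = m − 5 log₁₀ d + 5 = 19.28 − 5·2.8894 + 5 = 9.833
M − M_☉ = 9.833 − 4.83 = 5.003
L/L_☉ = 10^(−0.4 × 5.003) = 9.973×10^-3

M ≈ 9.83; L/L_☉ ≈ 9.97×10^-3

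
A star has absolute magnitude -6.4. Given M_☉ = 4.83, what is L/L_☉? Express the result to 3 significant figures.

L/L_☉ ≈ 31000

M − M_☉ = -6.4 − 4.83 = -11.230
L/L_☉ = 10^(−0.4 (M − M_☉)) = 10^4.492 = 31050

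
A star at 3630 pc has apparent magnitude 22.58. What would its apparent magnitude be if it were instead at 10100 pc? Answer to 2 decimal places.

m ≈ 24.80

Flux ∝ 1/d², so Δm = 5 log₁₀(d₂/d₁) = 5 log₁₀(10100/3630) = 2.222
m₂ = m₁ + Δm = 22.58 + (2.222) = 24.802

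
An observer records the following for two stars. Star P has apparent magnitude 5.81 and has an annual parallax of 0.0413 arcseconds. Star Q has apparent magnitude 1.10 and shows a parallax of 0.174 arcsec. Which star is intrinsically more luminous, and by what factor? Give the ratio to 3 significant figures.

Star Q is more luminous, by a factor of 4.31.

Star P: d = 1/p = 1/0.0413″ = 24.21 pc
Star P: M = m − 5 log₁₀ d + 5 = 5.81 − 5·1.3840 + 5 = 3.890
Star Q: d = 1/p = 1/0.174″ = 5.747 pc
Star Q: M = m − 5 log₁₀ d + 5 = 1.10 − 5·0.7595 + 5 = 2.303
ΔM = M_P − M_Q = 3.890 − (2.303) = 1.587; smaller M is more luminous → Star Q.
L ratio = 10^(0.4 |ΔM|) = 10^0.635 = 4.313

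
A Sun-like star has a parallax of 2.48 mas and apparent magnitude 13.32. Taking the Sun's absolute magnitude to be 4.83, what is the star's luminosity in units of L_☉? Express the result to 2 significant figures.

d = 1/p = 1000/2.48 mas = 403.2 pc
M = m − 5 log₁₀ d + 5 = 13.32 − 5·2.6055 + 5 = 5.292
M − M_☉ = 5.292 − 4.83 = 0.462
L/L_☉ = 10^(−0.4 × 0.462) = 0.6533

L/L_☉ ≈ 0.65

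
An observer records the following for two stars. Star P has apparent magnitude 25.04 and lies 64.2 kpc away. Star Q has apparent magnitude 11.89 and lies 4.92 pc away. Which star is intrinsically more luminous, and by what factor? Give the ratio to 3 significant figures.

Star P: d = 64.2 kpc = 64200 pc
Star P: M = m − 5 log₁₀ d + 5 = 25.04 − 5·4.8075 + 5 = 6.002
Star Q: M = m − 5 log₁₀ d + 5 = 11.89 − 5·0.6920 + 5 = 13.430
ΔM = M_P − M_Q = 6.002 − (13.430) = -7.428; smaller M is more luminous → Star P.
L ratio = 10^(0.4 |ΔM|) = 10^2.971 = 935.7

Star P is more luminous, by a factor of 936.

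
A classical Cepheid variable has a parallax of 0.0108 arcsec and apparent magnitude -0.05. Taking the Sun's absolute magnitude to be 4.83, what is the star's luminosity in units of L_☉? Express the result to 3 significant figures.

L/L_☉ ≈ 7680

d = 1/p = 1/0.0108″ = 92.59 pc
M = m − 5 log₁₀ d + 5 = -0.05 − 5·1.9666 + 5 = -4.883
M − M_☉ = -4.883 − 4.83 = -9.713
L/L_☉ = 10^(−0.4 × -9.713) = 7676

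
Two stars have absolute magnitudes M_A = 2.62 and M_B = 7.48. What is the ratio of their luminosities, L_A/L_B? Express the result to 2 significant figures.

ΔM = M_A − M_B = -4.86
L_A/L_B = 10^(−0.4 ΔM) = 10^1.944 = 87.90

L_A/L_B ≈ 88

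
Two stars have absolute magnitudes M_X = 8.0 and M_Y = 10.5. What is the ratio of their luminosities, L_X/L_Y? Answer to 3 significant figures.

ΔM = M_X − M_Y = -2.5
L_X/L_Y = 10^(−0.4 ΔM) = 10^1.000 = 10.00

L_X/L_Y ≈ 10.0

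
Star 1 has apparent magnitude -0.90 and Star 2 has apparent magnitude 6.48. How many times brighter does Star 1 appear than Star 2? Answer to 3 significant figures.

Magnitude difference = -7.38
Flux ratio = 10^(−0.4 Δm) = 10^(−0.4 × -7.38) = 10^2.952 = 895.4

895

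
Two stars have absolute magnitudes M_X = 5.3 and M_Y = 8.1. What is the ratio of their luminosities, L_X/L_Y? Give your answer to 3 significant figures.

L_X/L_Y ≈ 13.2

ΔM = M_X − M_Y = -2.8
L_X/L_Y = 10^(−0.4 ΔM) = 10^1.120 = 13.18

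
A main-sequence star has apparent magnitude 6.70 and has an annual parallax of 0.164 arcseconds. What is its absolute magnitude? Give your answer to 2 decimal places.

M ≈ 7.77

d = 1/p = 1/0.164″ = 6.098 pc
5 log₁₀(d/10 pc) = 5 log₁₀(6.098) − 5 = -1.074
M = m − 5 log₁₀(d/10) = 6.70 + 1.074 = 7.774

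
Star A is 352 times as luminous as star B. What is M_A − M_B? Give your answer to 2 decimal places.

M_A − M_B ≈ -6.37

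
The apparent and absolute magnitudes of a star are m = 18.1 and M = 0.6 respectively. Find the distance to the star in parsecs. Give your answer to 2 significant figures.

d ≈ 32000 pc

Distance modulus: m − M = 18.1 − (0.6) = 17.500
m − M = 5 log₁₀ d − 5
log₁₀ d = (m − M)/5 + 1 = 4.5000
d = 10^4.5000 = 31620 pc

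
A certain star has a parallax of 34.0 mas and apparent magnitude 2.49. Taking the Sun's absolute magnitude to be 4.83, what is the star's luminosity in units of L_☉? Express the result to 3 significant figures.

d = 1/p = 1000/34.0 mas = 29.41 pc
M = m − 5 log₁₀ d + 5 = 2.49 − 5·1.4685 + 5 = 0.147
M − M_☉ = 0.147 − 4.83 = -4.683
L/L_☉ = 10^(−0.4 × -4.683) = 74.65

L/L_☉ ≈ 74.7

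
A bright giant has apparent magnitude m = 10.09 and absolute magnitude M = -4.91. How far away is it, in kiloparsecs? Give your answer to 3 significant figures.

d ≈ 10.0 kpc

μ = m − M = 15.000
m − M = 5 log₁₀ d − 5
log₁₀ d = (m − M)/5 + 1 = 4.0000
d = 10^4.0000 = 10000 pc
= 10.00 kpc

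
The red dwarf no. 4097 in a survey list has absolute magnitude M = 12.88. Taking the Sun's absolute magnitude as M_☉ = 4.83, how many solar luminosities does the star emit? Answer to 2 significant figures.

L/L_☉ ≈ 6.0×10^-4

M − M_☉ = 12.88 − 4.83 = 8.050
L/L_☉ = 10^(−0.4 (M − M_☉)) = 10^-3.220 = 6.026×10^-4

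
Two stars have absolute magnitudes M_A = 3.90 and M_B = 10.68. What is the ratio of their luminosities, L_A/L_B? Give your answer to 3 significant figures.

L_A/L_B ≈ 515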